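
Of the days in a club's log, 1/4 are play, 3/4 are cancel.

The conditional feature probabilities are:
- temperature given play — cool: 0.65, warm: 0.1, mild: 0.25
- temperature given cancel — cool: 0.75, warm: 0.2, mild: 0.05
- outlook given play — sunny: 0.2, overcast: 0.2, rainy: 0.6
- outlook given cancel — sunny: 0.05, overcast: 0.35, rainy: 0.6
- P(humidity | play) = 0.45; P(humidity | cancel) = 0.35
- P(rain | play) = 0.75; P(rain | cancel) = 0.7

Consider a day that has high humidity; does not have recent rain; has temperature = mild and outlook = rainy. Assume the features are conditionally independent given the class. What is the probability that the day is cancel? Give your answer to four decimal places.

play: 0.25 × 0.25 × 0.6 × 0.45 × (1−0.75) = 0.00421875
cancel: 0.75 × 0.05 × 0.6 × 0.35 × (1−0.7) = 0.0023625
P(cancel | x) = 0.0023625 / 0.00658125 ≈ 0.3590

0.3590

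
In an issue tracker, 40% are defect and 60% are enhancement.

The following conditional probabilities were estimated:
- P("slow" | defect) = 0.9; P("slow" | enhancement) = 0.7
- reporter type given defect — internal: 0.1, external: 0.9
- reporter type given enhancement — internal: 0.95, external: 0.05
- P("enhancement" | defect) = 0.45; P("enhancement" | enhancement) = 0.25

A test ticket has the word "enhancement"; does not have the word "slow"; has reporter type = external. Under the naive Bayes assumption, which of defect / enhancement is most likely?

defect

defect: 0.4 × (1−0.9) × 0.9 × 0.45 = 0.0162
enhancement: 0.6 × (1−0.7) × 0.05 × 0.25 = 0.00225
Highest score → defect.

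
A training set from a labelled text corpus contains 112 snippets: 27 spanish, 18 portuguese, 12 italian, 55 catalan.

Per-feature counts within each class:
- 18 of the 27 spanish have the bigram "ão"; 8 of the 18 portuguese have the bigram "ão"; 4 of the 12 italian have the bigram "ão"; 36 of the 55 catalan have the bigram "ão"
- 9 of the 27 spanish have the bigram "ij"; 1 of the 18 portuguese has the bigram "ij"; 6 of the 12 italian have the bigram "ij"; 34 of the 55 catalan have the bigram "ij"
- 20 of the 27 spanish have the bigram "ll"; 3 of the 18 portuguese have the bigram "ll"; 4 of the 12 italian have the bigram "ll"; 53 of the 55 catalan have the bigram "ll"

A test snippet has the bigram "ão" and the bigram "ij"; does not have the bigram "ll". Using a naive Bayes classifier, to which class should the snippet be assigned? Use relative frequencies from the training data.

spanish: (27/112) × (18/27) × (9/27) × (7/27) ≈ 0.0138889
portuguese: (18/112) × (8/18) × (1/18) × (15/18) ≈ 0.00330688
italian: (12/112) × (4/12) × (6/12) × (8/12) ≈ 0.0119048
catalan: (55/112) × (36/55) × (34/55) × (2/55) ≈ 0.0072255
Highest score → spanish.

spanish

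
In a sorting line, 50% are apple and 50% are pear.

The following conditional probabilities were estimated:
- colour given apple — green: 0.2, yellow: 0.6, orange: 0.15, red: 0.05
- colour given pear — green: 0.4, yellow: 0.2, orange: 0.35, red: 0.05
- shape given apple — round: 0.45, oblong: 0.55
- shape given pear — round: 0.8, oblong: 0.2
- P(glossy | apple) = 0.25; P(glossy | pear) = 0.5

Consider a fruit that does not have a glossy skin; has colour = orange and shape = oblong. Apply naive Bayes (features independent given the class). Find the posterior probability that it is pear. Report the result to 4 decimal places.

apple: 0.5 × 0.15 × 0.55 × (1−0.25) = 0.0309375
pear: 0.5 × 0.35 × 0.2 × (1−0.5) = 0.0175
P(pear | x) = 0.0175 / 0.0484375 ≈ 0.3613

0.3613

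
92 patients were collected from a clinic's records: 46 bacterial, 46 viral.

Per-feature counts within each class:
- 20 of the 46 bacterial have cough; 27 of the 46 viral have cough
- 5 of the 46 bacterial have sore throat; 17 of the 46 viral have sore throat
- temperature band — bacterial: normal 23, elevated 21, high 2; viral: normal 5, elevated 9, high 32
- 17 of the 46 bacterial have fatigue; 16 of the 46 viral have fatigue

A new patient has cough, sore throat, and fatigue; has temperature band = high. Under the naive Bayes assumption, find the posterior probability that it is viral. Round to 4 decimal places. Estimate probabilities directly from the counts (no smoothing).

0.9857

bacterial: (46/92) × (20/46) × (5/46) × (2/46) × (17/46) ≈ 0.00037968
viral: (46/92) × (27/46) × (17/46) × (32/46) × (16/46) ≈ 0.0262435
P(viral | x) = 0.0262435 / 0.02662318 ≈ 0.9857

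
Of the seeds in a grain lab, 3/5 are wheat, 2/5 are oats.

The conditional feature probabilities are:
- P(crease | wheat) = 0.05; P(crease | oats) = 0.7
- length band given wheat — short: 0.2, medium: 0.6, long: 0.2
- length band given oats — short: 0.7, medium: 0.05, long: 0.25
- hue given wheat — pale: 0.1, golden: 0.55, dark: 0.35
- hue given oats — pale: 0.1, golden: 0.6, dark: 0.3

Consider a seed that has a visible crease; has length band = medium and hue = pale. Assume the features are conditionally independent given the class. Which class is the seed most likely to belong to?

wheat: 0.6 × 0.05 × 0.6 × 0.1 = 0.0018
oats: 0.4 × 0.7 × 0.05 × 0.1 = 0.0014
Highest score → wheat.

wheat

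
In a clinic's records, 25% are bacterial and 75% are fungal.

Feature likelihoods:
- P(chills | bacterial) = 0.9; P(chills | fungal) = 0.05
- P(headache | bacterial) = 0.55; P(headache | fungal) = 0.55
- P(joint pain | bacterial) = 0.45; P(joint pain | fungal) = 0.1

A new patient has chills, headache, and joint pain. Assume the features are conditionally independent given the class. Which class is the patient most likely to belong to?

bacterial

bacterial: 0.25 × 0.9 × 0.55 × 0.45 = 0.0556875
fungal: 0.75 × 0.05 × 0.55 × 0.1 = 0.0020625
Highest score → bacterial.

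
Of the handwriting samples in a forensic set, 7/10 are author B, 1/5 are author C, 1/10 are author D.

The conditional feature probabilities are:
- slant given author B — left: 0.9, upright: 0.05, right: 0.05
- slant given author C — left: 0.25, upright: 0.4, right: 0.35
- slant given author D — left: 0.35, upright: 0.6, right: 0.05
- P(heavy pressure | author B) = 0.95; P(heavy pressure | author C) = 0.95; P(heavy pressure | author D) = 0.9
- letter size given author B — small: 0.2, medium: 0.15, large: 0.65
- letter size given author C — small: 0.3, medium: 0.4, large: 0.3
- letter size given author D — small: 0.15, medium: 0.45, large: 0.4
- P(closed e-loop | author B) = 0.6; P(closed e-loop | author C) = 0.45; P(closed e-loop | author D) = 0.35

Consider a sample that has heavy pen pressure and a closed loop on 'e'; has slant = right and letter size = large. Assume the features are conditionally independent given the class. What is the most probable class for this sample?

author B

author B: 0.7 × 0.05 × 0.95 × 0.65 × 0.6 = 0.0129675
author C: 0.2 × 0.35 × 0.95 × 0.3 × 0.45 = 0.0089775
author D: 0.1 × 0.05 × 0.9 × 0.4 × 0.35 = 0.00063
Highest score → author B.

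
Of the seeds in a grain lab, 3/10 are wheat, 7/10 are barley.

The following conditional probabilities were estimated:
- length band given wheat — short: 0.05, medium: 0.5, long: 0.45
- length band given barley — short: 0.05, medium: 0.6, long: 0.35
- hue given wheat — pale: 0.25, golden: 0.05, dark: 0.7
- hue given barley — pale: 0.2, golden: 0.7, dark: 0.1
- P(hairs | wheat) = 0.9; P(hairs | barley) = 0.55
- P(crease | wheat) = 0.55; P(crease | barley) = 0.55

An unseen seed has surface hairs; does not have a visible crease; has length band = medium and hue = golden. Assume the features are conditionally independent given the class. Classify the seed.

wheat: 0.3 × 0.5 × 0.05 × 0.9 × (1−0.55) = 0.0030375
barley: 0.7 × 0.6 × 0.7 × 0.55 × (1−0.55) = 0.072765
Highest score → barley.

barley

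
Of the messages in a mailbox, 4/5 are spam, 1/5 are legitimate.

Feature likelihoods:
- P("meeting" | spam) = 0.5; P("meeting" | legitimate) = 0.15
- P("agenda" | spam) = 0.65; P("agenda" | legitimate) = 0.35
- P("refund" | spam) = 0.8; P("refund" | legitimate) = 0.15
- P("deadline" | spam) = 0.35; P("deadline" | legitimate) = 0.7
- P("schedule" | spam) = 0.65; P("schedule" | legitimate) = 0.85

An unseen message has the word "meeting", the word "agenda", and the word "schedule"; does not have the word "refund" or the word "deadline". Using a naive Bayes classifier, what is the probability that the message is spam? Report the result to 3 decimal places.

0.906

spam: 0.8 × 0.5 × 0.65 × (1−0.8) × (1−0.35) × 0.65 = 0.02197
legitimate: 0.2 × 0.15 × 0.35 × (1−0.15) × (1−0.7) × 0.85 = 0.002275875
P(spam | x) = 0.02197 / 0.024245875 ≈ 0.906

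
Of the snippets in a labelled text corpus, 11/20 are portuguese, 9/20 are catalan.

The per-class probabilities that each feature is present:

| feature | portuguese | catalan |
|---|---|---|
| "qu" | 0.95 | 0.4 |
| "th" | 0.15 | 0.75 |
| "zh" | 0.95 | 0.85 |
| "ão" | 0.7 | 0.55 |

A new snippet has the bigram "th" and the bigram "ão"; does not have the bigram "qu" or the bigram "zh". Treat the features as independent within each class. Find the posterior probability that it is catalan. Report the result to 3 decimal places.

0.991

portuguese: 0.55 × (1−0.95) × 0.15 × (1−0.95) × 0.7 = 0.000144375
catalan: 0.45 × (1−0.4) × 0.75 × (1−0.85) × 0.55 = 0.01670625
P(catalan | x) = 0.01670625 / 0.016850625 ≈ 0.991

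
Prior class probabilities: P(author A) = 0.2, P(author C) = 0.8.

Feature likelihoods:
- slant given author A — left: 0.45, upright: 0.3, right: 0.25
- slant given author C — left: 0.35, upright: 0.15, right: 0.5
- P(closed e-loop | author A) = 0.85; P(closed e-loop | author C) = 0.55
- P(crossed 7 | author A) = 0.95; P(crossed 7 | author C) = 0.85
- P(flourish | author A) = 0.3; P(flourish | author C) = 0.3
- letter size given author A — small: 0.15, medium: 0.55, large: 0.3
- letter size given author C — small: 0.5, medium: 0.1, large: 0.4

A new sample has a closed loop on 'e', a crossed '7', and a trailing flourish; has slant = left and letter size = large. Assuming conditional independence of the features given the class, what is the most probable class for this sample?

author C

author A: 0.2 × 0.45 × 0.85 × 0.95 × 0.3 × 0.3 = 0.00654075
author C: 0.8 × 0.35 × 0.55 × 0.85 × 0.3 × 0.4 = 0.015708
Highest score → author C.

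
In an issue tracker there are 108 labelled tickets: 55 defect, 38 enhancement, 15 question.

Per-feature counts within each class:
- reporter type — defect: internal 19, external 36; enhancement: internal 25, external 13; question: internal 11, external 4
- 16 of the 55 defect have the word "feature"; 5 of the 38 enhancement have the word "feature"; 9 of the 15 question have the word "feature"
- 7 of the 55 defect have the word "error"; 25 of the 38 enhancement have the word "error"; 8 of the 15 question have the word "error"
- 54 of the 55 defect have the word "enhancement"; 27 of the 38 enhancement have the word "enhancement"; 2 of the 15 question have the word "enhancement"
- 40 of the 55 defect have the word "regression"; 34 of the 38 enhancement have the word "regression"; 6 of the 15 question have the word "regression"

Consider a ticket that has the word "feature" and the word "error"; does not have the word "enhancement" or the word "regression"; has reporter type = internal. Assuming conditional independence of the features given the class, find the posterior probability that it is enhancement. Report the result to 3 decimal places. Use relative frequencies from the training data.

0.035

defect: (55/108) × (19/55) × (16/55) × (7/55) × (1/55) × (15/55) ≈ 0.0000322989
enhancement: (38/108) × (25/38) × (5/38) × (25/38) × (11/38) × (4/38) ≈ 0.000610583
question: (15/108) × (11/15) × (9/15) × (8/15) × (13/15) × (9/15) ≈ 0.0169481
P(enhancement | x) = 0.000610583 / 0.0175909819 ≈ 0.035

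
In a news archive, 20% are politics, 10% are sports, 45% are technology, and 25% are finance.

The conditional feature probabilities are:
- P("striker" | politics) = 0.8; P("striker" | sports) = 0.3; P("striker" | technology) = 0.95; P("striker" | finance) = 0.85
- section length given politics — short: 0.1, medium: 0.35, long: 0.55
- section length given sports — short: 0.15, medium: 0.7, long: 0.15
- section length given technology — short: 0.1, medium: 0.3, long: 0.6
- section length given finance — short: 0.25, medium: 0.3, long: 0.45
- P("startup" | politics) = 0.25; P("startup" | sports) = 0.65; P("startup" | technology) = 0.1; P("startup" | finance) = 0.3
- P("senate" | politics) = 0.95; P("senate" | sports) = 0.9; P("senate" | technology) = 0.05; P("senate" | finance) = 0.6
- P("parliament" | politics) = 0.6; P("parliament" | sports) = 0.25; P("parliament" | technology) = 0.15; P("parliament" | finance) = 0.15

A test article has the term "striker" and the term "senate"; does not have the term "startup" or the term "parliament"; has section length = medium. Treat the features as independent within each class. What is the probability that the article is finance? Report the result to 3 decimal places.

politics: 0.2 × 0.8 × 0.35 × (1−0.25) × 0.95 × (1−0.6) = 0.01596
sports: 0.1 × 0.3 × 0.7 × (1−0.65) × 0.9 × (1−0.25) = 0.00496125
technology: 0.45 × 0.95 × 0.3 × (1−0.1) × 0.05 × (1−0.15) = 0.0049055625
finance: 0.25 × 0.85 × 0.3 × (1−0.3) × 0.6 × (1−0.15) = 0.02275875
P(finance | x) = 0.02275875 / 0.0485855625 ≈ 0.468

0.468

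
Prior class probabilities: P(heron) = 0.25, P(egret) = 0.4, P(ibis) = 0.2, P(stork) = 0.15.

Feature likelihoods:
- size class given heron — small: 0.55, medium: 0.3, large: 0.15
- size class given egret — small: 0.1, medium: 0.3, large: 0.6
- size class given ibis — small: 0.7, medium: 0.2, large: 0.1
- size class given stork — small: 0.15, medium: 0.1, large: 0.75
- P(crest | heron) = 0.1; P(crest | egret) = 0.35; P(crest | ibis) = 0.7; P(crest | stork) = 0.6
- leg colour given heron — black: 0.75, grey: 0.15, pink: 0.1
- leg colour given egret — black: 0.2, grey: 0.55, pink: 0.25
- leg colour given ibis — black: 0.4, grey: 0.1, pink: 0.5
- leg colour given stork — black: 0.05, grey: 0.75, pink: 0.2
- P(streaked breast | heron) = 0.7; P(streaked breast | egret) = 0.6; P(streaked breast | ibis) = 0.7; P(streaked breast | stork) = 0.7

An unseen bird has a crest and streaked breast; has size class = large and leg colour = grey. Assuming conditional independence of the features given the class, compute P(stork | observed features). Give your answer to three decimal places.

heron: 0.25 × 0.15 × 0.1 × 0.15 × 0.7 = 0.00039375
egret: 0.4 × 0.6 × 0.35 × 0.55 × 0.6 = 0.02772
ibis: 0.2 × 0.1 × 0.7 × 0.1 × 0.7 = 0.00098
stork: 0.15 × 0.75 × 0.6 × 0.75 × 0.7 = 0.0354375
P(stork | x) = 0.0354375 / 0.06453125 ≈ 0.549

0.549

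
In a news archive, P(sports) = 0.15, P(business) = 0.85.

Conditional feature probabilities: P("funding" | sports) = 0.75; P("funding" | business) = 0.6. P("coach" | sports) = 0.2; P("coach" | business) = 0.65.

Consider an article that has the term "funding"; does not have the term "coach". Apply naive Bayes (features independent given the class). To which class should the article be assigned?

sports: 0.15 × 0.75 × (1−0.2) = 0.09
business: 0.85 × 0.6 × (1−0.65) = 0.1785
Highest score → business.

business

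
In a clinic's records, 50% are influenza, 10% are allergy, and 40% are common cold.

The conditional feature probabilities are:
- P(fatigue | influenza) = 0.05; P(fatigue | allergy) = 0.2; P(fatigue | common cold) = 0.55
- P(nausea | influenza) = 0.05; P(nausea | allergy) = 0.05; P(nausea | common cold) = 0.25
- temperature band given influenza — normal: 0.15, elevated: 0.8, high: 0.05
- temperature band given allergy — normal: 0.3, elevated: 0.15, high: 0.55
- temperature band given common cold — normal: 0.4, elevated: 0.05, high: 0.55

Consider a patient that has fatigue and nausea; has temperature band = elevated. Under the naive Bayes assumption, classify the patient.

common cold

influenza: 0.5 × 0.05 × 0.05 × 0.8 = 0.001
allergy: 0.1 × 0.2 × 0.05 × 0.15 = 0.00015
common cold: 0.4 × 0.55 × 0.25 × 0.05 = 0.00275
Highest score → common cold.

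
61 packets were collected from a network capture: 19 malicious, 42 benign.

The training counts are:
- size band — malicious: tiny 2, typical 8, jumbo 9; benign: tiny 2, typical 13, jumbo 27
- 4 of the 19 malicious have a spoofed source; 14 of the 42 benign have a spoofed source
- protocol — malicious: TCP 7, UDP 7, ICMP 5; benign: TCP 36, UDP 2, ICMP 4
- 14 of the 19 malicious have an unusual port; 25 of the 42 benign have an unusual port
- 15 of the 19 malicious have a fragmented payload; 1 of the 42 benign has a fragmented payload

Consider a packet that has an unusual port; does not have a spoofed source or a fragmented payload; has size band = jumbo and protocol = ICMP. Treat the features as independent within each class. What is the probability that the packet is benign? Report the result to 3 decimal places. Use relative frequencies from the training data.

0.774

malicious: (19/61) × (9/19) × (15/19) × (5/19) × (14/19) × (4/19) ≈ 0.00475497
benign: (42/61) × (27/42) × (28/42) × (4/42) × (25/42) × (41/42) ≈ 0.0163297
P(benign | x) = 0.0163297 / 0.02108467 ≈ 0.774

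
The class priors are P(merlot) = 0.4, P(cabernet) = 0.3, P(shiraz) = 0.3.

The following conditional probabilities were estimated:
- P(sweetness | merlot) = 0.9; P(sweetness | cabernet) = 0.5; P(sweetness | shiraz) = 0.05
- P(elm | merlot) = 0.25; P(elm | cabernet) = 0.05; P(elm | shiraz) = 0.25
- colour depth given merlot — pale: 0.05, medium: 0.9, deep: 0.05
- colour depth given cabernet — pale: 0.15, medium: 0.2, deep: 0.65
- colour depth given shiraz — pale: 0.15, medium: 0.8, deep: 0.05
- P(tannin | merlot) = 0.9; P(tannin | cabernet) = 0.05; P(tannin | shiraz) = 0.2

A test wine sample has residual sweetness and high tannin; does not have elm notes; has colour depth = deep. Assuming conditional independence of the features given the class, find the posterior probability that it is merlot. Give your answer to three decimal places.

0.719

merlot: 0.4 × 0.9 × (1−0.25) × 0.05 × 0.9 = 0.01215
cabernet: 0.3 × 0.5 × (1−0.05) × 0.65 × 0.05 = 0.00463125
shiraz: 0.3 × 0.05 × (1−0.25) × 0.05 × 0.2 = 0.0001125
P(merlot | x) = 0.01215 / 0.01689375 ≈ 0.719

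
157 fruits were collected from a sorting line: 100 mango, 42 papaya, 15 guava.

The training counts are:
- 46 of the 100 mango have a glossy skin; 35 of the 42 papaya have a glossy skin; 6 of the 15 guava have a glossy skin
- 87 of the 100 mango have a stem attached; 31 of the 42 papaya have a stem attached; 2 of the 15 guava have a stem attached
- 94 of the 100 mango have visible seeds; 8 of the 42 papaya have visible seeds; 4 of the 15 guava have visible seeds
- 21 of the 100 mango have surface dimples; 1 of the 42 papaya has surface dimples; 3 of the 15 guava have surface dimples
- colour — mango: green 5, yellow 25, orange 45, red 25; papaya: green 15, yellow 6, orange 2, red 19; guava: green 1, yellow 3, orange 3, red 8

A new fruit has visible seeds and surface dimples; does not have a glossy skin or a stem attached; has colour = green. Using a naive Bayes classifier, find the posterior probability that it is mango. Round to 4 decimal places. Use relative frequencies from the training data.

mango: (100/157) × (54/100) × (13/100) × (94/100) × (21/100) × (5/100) ≈ 0.000441321
papaya: (42/157) × (7/42) × (11/42) × (8/42) × (1/42) × (15/42) ≈ 0.0000189136
guava: (15/157) × (9/15) × (13/15) × (4/15) × (3/15) × (1/15) ≈ 0.000176645
P(mango | x) = 0.000441321 / 0.0006368796 ≈ 0.6929

0.6929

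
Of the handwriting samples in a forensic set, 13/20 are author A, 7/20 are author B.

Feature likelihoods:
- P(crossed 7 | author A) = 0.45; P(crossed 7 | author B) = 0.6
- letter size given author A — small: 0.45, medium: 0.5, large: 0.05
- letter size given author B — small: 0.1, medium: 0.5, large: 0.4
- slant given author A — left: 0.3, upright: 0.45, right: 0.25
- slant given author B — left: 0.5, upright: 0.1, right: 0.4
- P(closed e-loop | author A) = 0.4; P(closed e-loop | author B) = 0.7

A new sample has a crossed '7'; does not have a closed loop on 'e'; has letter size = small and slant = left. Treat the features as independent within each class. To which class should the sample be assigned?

author A: 0.65 × 0.45 × 0.45 × 0.3 × (1−0.4) = 0.0236925
author B: 0.35 × 0.6 × 0.1 × 0.5 × (1−0.7) = 0.00315
Highest score → author A.

author A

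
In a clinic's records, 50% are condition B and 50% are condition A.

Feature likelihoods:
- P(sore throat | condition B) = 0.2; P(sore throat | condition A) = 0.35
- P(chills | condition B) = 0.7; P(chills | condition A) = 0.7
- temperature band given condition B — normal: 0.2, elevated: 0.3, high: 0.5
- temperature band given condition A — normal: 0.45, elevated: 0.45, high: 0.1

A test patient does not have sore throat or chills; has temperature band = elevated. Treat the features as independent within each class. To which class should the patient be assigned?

condition B: 0.5 × (1−0.2) × (1−0.7) × 0.3 = 0.036
condition A: 0.5 × (1−0.35) × (1−0.7) × 0.45 = 0.043875
Highest score → condition A.

condition A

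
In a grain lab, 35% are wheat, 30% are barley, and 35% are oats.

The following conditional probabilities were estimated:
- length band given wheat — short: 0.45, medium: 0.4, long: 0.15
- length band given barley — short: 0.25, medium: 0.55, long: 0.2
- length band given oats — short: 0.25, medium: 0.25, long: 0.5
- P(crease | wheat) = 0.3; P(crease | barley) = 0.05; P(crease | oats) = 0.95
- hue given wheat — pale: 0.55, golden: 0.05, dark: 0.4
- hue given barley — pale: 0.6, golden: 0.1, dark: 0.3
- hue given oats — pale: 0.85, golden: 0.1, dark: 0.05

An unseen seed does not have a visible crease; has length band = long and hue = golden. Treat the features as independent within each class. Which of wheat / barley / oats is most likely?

wheat: 0.35 × 0.15 × (1−0.3) × 0.05 = 0.0018375
barley: 0.3 × 0.2 × (1−0.05) × 0.1 = 0.0057
oats: 0.35 × 0.5 × (1−0.95) × 0.1 = 0.000875
Highest score → barley.

barley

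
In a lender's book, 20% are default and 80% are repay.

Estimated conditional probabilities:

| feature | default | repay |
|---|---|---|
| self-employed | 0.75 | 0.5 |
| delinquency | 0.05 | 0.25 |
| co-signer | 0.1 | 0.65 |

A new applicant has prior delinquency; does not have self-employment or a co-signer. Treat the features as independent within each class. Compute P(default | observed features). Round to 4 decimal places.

default: 0.2 × (1−0.75) × 0.05 × (1−0.1) = 0.00225
repay: 0.8 × (1−0.5) × 0.25 × (1−0.65) = 0.035
P(default | x) = 0.00225 / 0.03725 ≈ 0.0604

0.0604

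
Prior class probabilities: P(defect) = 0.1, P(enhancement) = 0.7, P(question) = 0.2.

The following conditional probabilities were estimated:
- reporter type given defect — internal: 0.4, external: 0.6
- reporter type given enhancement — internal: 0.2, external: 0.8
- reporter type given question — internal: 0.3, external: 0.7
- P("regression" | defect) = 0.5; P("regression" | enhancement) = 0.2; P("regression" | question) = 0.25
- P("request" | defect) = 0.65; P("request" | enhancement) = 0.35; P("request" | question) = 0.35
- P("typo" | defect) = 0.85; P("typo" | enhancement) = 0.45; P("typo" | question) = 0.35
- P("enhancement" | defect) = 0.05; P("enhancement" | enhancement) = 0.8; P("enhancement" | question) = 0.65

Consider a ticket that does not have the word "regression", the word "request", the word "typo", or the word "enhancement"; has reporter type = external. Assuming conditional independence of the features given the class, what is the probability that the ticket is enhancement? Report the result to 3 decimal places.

0.653

defect: 0.1 × 0.6 × (1−0.5) × (1−0.65) × (1−0.85) × (1−0.05) = 0.00149625
enhancement: 0.7 × 0.8 × (1−0.2) × (1−0.35) × (1−0.45) × (1−0.8) = 0.032032
question: 0.2 × 0.7 × (1−0.25) × (1−0.35) × (1−0.35) × (1−0.65) = 0.015526875
P(enhancement | x) = 0.032032 / 0.049055125 ≈ 0.653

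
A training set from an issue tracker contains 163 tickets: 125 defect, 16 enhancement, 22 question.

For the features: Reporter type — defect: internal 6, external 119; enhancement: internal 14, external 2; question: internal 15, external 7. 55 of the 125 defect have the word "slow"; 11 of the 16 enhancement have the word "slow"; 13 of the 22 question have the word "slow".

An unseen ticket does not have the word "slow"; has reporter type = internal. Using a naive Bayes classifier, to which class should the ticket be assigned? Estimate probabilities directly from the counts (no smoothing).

defect: (125/163) × (6/125) × (70/125) ≈ 0.0206135
enhancement: (16/163) × (14/16) × (5/16) ≈ 0.0268405
question: (22/163) × (15/22) × (9/22) ≈ 0.0376464
Highest score → question.

question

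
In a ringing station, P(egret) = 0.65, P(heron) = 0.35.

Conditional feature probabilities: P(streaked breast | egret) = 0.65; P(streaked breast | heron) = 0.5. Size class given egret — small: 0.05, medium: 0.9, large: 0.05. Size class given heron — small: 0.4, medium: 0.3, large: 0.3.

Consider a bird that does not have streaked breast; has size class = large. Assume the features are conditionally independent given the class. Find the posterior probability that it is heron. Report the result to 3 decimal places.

egret: 0.65 × (1−0.65) × 0.05 = 0.011375
heron: 0.35 × (1−0.5) × 0.3 = 0.0525
P(heron | x) = 0.0525 / 0.063875 ≈ 0.822

0.822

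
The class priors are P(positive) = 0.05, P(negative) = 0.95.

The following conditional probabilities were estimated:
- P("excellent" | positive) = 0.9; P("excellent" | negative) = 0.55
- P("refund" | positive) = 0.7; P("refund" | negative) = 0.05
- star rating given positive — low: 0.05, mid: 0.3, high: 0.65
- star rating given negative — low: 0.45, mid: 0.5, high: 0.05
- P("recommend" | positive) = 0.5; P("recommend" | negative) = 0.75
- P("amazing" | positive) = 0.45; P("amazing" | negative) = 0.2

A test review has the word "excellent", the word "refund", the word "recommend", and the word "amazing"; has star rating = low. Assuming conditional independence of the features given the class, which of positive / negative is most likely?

negative

positive: 0.05 × 0.9 × 0.7 × 0.05 × 0.5 × 0.45 = 0.000354375
negative: 0.95 × 0.55 × 0.05 × 0.45 × 0.75 × 0.2 = 0.0017634375
Highest score → negative.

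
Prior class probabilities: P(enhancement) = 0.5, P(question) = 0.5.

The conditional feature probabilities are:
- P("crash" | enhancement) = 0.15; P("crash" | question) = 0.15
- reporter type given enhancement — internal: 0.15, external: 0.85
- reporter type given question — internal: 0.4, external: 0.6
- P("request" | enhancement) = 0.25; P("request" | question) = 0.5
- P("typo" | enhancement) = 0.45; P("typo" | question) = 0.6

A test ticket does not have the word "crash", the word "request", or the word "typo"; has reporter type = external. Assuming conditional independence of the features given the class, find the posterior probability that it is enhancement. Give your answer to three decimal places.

0.745

enhancement: 0.5 × (1−0.15) × 0.85 × (1−0.25) × (1−0.45) = 0.149015625
question: 0.5 × (1−0.15) × 0.6 × (1−0.5) × (1−0.6) = 0.051
P(enhancement | x) = 0.149015625 / 0.200015625 ≈ 0.745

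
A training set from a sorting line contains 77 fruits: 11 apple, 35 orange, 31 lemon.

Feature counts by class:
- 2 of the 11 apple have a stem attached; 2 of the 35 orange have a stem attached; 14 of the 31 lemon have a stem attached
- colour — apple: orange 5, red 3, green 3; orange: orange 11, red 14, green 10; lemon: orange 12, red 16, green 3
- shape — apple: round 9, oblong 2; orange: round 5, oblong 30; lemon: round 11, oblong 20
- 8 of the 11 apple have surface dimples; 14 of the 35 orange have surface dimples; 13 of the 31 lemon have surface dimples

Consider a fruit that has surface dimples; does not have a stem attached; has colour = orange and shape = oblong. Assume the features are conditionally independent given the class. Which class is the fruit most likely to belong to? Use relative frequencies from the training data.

apple: (11/77) × (9/11) × (5/11) × (2/11) × (8/11) ≈ 0.00702528
orange: (35/77) × (33/35) × (11/35) × (30/35) × (14/35) ≈ 0.0461808
lemon: (31/77) × (17/31) × (12/31) × (20/31) × (13/31) ≈ 0.0231221
Highest score → orange.

orange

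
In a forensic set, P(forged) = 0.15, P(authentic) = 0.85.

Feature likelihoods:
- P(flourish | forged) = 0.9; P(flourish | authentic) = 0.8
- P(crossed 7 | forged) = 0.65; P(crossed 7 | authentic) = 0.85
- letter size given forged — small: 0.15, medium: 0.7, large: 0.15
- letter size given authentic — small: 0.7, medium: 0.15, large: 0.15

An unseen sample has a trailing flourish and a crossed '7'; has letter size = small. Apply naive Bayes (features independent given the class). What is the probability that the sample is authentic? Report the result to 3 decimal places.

forged: 0.15 × 0.9 × 0.65 × 0.15 = 0.0131625
authentic: 0.85 × 0.8 × 0.85 × 0.7 = 0.4046
P(authentic | x) = 0.4046 / 0.4177625 ≈ 0.968

0.968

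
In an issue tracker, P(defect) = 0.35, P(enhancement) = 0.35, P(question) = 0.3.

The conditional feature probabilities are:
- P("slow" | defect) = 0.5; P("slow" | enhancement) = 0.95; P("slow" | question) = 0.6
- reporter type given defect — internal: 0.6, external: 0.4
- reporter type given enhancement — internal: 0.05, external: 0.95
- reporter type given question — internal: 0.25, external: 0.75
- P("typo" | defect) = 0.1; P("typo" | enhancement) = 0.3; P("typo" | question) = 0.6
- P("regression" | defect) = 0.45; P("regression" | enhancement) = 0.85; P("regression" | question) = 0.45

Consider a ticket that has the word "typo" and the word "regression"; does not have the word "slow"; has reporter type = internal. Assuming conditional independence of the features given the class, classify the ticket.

defect: 0.35 × (1−0.5) × 0.6 × 0.1 × 0.45 = 0.004725
enhancement: 0.35 × (1−0.95) × 0.05 × 0.3 × 0.85 = 0.000223125
question: 0.3 × (1−0.6) × 0.25 × 0.6 × 0.45 = 0.0081
Highest score → question.

question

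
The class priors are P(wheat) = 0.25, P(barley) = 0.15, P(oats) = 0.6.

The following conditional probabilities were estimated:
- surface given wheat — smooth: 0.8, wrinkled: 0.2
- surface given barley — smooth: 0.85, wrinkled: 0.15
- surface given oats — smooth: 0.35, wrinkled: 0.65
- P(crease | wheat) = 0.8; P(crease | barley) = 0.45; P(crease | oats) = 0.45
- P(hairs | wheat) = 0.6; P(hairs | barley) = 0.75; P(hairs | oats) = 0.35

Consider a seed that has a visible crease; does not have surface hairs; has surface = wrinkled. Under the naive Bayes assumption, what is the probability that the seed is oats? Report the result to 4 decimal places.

wheat: 0.25 × 0.2 × 0.8 × (1−0.6) = 0.016
barley: 0.15 × 0.15 × 0.45 × (1−0.75) = 0.00253125
oats: 0.6 × 0.65 × 0.45 × (1−0.35) = 0.114075
P(oats | x) = 0.114075 / 0.13260625 ≈ 0.8603

0.8603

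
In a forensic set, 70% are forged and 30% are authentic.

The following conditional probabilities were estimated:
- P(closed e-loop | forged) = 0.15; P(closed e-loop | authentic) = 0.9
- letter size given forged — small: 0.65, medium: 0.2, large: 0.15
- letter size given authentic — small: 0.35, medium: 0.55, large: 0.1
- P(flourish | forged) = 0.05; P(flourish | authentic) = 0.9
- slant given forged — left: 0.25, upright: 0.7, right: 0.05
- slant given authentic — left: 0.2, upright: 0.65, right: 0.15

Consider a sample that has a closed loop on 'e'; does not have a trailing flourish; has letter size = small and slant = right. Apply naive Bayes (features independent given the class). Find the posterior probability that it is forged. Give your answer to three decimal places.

0.696

forged: 0.7 × 0.15 × 0.65 × (1−0.05) × 0.05 = 0.003241875
authentic: 0.3 × 0.9 × 0.35 × (1−0.9) × 0.15 = 0.0014175
P(forged | x) = 0.003241875 / 0.004659375 ≈ 0.696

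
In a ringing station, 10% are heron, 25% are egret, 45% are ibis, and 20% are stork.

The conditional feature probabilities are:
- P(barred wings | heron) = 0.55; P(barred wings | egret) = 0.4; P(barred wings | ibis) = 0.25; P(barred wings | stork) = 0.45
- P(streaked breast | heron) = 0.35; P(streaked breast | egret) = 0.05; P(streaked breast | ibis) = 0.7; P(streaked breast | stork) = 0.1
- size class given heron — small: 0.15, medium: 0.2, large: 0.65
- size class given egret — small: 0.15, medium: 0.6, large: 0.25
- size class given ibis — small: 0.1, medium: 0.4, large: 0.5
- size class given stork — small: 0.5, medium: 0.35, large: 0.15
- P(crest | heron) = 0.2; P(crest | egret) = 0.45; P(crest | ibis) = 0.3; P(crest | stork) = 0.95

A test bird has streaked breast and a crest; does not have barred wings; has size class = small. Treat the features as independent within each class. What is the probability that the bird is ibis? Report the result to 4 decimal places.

0.5332

heron: 0.1 × (1−0.55) × 0.35 × 0.15 × 0.2 = 0.0004725
egret: 0.25 × (1−0.4) × 0.05 × 0.15 × 0.45 = 0.00050625
ibis: 0.45 × (1−0.25) × 0.7 × 0.1 × 0.3 = 0.0070875
stork: 0.2 × (1−0.45) × 0.1 × 0.5 × 0.95 = 0.005225
P(ibis | x) = 0.0070875 / 0.01329125 ≈ 0.5332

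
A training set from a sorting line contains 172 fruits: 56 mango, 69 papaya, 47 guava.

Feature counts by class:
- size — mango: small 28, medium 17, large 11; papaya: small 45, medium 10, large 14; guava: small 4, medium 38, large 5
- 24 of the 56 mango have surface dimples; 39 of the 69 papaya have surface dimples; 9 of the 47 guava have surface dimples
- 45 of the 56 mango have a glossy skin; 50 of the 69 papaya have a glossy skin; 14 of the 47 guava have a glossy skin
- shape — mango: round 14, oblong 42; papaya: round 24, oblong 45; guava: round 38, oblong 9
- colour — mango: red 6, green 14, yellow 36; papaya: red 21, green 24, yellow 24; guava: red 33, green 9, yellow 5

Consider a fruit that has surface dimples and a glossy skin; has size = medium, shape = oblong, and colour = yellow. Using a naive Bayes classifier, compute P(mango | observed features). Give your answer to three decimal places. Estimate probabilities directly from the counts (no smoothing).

mango: (56/172) × (17/56) × (24/56) × (45/56) × (42/56) × (36/56) ≈ 0.0164113
papaya: (69/172) × (10/69) × (39/69) × (50/69) × (45/69) × (24/69) ≈ 0.00540174
guava: (47/172) × (38/47) × (9/47) × (14/47) × (9/47) × (5/47) ≈ 0.000256712
P(mango | x) = 0.0164113 / 0.022069752 ≈ 0.744

0.744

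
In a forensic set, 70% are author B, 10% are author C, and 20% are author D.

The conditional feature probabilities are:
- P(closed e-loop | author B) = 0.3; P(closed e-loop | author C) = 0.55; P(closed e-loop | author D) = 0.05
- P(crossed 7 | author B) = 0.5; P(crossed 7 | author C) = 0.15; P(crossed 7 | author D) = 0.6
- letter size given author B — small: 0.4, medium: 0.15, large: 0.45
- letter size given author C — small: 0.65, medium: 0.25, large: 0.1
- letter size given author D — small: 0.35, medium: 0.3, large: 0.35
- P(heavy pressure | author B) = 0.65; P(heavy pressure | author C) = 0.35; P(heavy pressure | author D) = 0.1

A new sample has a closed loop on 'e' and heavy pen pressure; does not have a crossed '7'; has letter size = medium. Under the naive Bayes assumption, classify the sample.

author B: 0.7 × 0.3 × (1−0.5) × 0.15 × 0.65 = 0.0102375
author C: 0.1 × 0.55 × (1−0.15) × 0.25 × 0.35 = 0.004090625
author D: 0.2 × 0.05 × (1−0.6) × 0.3 × 0.1 = 0.00012
Highest score → author B.

author B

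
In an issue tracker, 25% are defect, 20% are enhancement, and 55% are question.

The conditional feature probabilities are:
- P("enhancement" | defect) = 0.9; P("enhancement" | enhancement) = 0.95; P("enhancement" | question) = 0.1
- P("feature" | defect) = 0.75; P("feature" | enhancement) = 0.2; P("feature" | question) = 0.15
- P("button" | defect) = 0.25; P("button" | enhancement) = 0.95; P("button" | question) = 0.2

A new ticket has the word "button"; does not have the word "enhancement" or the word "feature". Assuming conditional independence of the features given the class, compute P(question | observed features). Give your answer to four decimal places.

defect: 0.25 × (1−0.9) × (1−0.75) × 0.25 = 0.0015625
enhancement: 0.2 × (1−0.95) × (1−0.2) × 0.95 = 0.0076
question: 0.55 × (1−0.1) × (1−0.15) × 0.2 = 0.08415
P(question | x) = 0.08415 / 0.0933125 ≈ 0.9018

0.9018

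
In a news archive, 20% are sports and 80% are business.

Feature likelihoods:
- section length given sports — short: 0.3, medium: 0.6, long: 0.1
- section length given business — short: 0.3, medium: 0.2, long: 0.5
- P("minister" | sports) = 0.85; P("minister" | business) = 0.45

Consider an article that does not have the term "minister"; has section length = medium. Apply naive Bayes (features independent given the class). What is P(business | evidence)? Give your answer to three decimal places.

0.830

sports: 0.2 × 0.6 × (1−0.85) = 0.018
business: 0.8 × 0.2 × (1−0.45) = 0.088
P(business | x) = 0.088 / 0.106 ≈ 0.830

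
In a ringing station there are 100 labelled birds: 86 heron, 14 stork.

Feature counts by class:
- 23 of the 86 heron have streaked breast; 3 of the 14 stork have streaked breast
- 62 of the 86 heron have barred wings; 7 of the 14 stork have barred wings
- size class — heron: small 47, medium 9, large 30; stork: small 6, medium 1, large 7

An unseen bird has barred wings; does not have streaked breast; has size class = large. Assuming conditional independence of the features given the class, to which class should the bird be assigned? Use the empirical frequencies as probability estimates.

heron

heron: (86/100) × (63/86) × (62/86) × (30/86) ≈ 0.158437
stork: (14/100) × (11/14) × (7/14) × (7/14) = 0.0275
Highest score → heron.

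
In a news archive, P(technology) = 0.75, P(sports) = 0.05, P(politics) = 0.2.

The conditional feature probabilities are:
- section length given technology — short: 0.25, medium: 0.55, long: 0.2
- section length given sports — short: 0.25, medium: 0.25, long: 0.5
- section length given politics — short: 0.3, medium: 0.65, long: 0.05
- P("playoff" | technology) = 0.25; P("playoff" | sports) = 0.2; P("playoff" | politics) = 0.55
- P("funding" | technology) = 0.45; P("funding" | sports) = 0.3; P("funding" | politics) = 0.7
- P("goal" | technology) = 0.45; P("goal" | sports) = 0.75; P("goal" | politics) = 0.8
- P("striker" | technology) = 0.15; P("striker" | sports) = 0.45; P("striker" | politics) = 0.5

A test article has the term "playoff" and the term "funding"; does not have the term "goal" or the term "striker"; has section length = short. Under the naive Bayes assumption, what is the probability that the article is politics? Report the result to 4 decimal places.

0.1882

technology: 0.75 × 0.25 × 0.25 × 0.45 × (1−0.45) × (1−0.15) = 0.009861328125
sports: 0.05 × 0.25 × 0.2 × 0.3 × (1−0.75) × (1−0.45) = 0.000103125
politics: 0.2 × 0.3 × 0.55 × 0.7 × (1−0.8) × (1−0.5) = 0.00231
P(politics | x) = 0.00231 / 0.012274453125 ≈ 0.1882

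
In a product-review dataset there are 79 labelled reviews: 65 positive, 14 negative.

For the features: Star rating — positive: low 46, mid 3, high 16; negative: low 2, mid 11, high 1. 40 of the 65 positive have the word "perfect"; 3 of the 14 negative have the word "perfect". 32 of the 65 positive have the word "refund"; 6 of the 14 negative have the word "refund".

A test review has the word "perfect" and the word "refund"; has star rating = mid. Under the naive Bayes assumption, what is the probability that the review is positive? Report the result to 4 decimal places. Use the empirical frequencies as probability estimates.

positive: (65/79) × (3/65) × (40/65) × (32/65) ≈ 0.0115048
negative: (14/79) × (11/14) × (3/14) × (6/14) ≈ 0.0127874
P(positive | x) = 0.0115048 / 0.0242922 ≈ 0.4736

0.4736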